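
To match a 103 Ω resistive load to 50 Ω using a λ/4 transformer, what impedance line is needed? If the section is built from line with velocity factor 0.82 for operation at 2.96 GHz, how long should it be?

Z_qwt = √(Z_0·R_L) = √(50 × 103) = √5150
λ = 0.82·c/f = 0.0831 m, so l = λ/4 = 0.0208 m

Z_qwt ≈ 71.8 Ω; length ≈ 2.08 cm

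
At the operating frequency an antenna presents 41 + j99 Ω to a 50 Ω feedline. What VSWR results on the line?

Γ = (Z_L − Z_0)/(Z_L + Z_0) = (-9 + j99)/(91 + j99)
|Γ| = 99.4/134 = 0.739
VSWR = (1 + |Γ|)/(1 − |Γ|) = 1.74/0.261

VSWR ≈ 6.67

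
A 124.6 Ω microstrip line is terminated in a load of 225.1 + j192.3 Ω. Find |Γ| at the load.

Γ = (Z_L − Z_0)/(Z_L + Z_0) = (100.5 + j192.3)/(349.7 + j192.3)
|Γ| = 217/399

|Γ| ≈ 0.544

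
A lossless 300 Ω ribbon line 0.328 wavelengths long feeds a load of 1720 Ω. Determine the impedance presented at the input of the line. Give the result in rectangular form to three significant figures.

βl = 2π × 0.328 = 118°
tan(βl) = tan(118°) = -1.87
Z_in = Z_0·(Z_L + jZ_0·tanβl)/(Z_0 + jZ_L·tanβl)
     = 300·(1720 − j562)/(300 − j3220)

Z_in ≈ 66.6 + j154 Ω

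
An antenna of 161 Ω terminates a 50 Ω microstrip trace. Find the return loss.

RL ≈ 5.58 dB

Γ = (161 − 50)/(161 + 50) = 0.526
RL = −20·log₁₀|Γ| = −20·log₁₀(0.526)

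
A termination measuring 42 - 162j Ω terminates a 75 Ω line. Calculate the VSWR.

VSWR ≈ 10.6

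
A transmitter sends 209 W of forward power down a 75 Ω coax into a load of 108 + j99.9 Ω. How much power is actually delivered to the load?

|Γ| = |(33 + j99.9)/(183 + j99.9)| = 0.505
|Γ|² = 0.255
P_refl = |Γ|²·P_inc = 53.2 W, P_del = (1 − |Γ|²)·P_inc = 156 W

P_delivered ≈ 156 W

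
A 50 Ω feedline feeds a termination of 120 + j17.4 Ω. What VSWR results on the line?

VSWR ≈ 2.46

Γ = (Z_L − Z_0)/(Z_L + Z_0) = (70 + j17.4)/(170 + j17.4)
|Γ| = 72.1/171 = 0.422
VSWR = (1 + |Γ|)/(1 − |Γ|) = 1.42/0.578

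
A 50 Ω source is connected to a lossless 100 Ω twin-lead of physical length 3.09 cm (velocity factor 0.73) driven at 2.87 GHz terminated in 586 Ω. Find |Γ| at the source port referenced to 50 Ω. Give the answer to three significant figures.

λ = v/f = 0.73·c / 2.87 GHz = 0.0763 m
βl = 2π·l/λ = 2π × 0.405 = 146°
tan(βl) = -0.68
Z_in = Z_0·(Z_L + jZ_0·tanβl)/(Z_0 + jZ_L·tanβl) = 50.8 + j134 Ω
Γ_s = (Z_in − Z_s)/(Z_in + Z_s) = (0.763 + j134)/(101 + j134), |Γ_s| = 0.8

|Γ| ≈ 0.8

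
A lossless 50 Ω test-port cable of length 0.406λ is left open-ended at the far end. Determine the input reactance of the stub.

βl = 2π × 0.406 = 146°
tan(βl) = -0.67
For an open-ended stub, Z_in = −jZ_0·cot(βl) = −jZ_0/tan(βl)

X_in ≈ 74.6 Ω (inductive)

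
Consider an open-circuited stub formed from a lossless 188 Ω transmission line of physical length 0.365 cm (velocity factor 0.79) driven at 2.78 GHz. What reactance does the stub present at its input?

λ = v/f = 0.79·c / 2.78 GHz = 0.0853 m
βl = 2π·l/λ = 2π × 0.0428 = 15.4°
tan(βl) = 0.276
For an open-circuited stub, Z_in = −jZ_0·cot(βl) = −jZ_0/tan(βl)

X_in ≈ -682 Ω (capacitive)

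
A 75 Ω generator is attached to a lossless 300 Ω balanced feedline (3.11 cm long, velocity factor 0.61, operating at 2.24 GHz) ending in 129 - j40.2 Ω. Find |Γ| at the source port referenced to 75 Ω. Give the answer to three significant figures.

λ = v/f = 0.61·c / 2.24 GHz = 0.0817 m
βl = 2π·l/λ = 2π × 0.381 = 137°
tan(βl) = -0.931
Z_in = Z_0·(Z_L + jZ_0·tanβl)/(Z_0 + jZ_L·tanβl) = 260 − j246 Ω
Γ_s = (Z_in − Z_s)/(Z_in + Z_s) = (185 − j246)/(335 − j246), |Γ_s| = 0.741

|Γ| ≈ 0.741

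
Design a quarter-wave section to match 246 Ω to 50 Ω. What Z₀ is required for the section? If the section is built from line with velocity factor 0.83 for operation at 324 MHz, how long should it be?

Z_qwt = √(Z_0·R_L) = √(50 × 246) = √12300
λ = 0.83·c/f = 0.769 m, so l = λ/4 = 0.192 m

Z_qwt ≈ 111 Ω; length ≈ 19.2 cm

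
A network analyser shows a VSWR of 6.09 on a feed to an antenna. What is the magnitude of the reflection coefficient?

|Γ| = (S − 1)/(S + 1) = (6.09 − 1)/(6.09 + 1) = 5.09/7.09

|Γ| ≈ 0.718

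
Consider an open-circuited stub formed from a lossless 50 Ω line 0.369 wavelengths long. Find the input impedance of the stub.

Z_in ≈ +j46.4 Ω

βl = 2π × 0.369 = 133°
tan(βl) = -1.08
For an open-circuited stub, Z_in = −jZ_0·cot(βl) = −jZ_0/tan(βl)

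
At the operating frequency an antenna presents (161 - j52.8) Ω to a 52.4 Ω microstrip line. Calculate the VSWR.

VSWR ≈ 3.44

Γ = (Z_L − Z_0)/(Z_L + Z_0) = (108.6 − j52.8)/(213.4 − j52.8)
|Γ| = 121/220 = 0.549
VSWR = (1 + |Γ|)/(1 − |Γ|) = 1.55/0.451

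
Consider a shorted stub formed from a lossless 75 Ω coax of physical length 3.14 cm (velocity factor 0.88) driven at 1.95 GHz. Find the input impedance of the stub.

λ = v/f = 0.88·c / 1.95 GHz = 0.135 m
βl = 2π·l/λ = 2π × 0.232 = 83.5°
tan(βl) = 8.77
For a shorted stub, Z_in = jZ_0·tan(βl)

Z_in ≈ +j658 Ω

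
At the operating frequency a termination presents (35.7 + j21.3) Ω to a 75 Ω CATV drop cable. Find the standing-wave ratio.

VSWR ≈ 2.31

Γ = (Z_L − Z_0)/(Z_L + Z_0) = (-39.3 + j21.3)/(110.7 + j21.3)
|Γ| = 44.7/113 = 0.397
VSWR = (1 + |Γ|)/(1 − |Γ|) = 1.4/0.603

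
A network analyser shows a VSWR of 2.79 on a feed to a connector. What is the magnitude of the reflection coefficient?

|Γ| = (S − 1)/(S + 1) = (2.79 − 1)/(2.79 + 1) = 1.79/3.79

|Γ| ≈ 0.472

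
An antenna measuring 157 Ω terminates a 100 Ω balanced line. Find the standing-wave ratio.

Γ = (157 − 100)/(157 + 100) = 0.222
VSWR = (1 + 0.222)/(1 − 0.222)

VSWR ≈ 1.57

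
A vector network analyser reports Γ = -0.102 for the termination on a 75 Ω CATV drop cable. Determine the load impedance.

Z_L ≈ 61.1 Ω

Z_L = Z_0·(1 + Γ)/(1 − Γ) = 75·(0.898)/(1.1)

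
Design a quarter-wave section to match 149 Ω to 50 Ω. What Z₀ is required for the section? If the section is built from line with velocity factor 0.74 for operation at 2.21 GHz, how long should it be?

Z_qwt ≈ 86.3 Ω; length ≈ 2.51 cm

Z_qwt = √(Z_0·R_L) = √(50 × 149) = √7450
λ = 0.74·c/f = 0.1 m, so l = λ/4 = 0.0251 m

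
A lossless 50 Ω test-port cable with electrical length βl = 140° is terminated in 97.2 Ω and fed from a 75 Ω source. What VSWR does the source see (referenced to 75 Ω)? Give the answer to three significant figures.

VSWR ≈ 2.08

tan(βl) = -0.839
Z_in = Z_0·(Z_L + jZ_0·tanβl)/(Z_0 + jZ_L·tanβl) = 45.2 + j31.9 Ω
Γ_s = (Z_in − Z_s)/(Z_in + Z_s) = (-29.8 + j31.9)/(120 + j31.9), |Γ_s| = 0.35
VSWR = (1 + |Γ_s|)/(1 − |Γ_s|)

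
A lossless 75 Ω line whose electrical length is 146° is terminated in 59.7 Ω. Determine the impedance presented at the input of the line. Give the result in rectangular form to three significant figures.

Z_in ≈ 67.4 − j14.4 Ω

tan(βl) = tan(146°) = -0.675
Z_in = Z_0·(Z_L + jZ_0·tanβl)/(Z_0 + jZ_L·tanβl)
     = 75·(59.7 − j50.6)/(75 − j40.3)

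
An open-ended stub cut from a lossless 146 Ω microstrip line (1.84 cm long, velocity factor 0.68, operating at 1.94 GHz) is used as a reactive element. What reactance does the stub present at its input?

X_in ≈ -74.4 Ω (capacitive)

λ = v/f = 0.68·c / 1.94 GHz = 0.105 m
βl = 2π·l/λ = 2π × 0.175 = 63°
tan(βl) = 1.96
For an open-ended stub, Z_in = −jZ_0·cot(βl) = −jZ_0/tan(βl)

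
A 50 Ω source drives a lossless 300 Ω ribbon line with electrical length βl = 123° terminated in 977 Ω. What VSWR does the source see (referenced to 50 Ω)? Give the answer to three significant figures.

VSWR ≈ 7.35

tan(βl) = -1.54
Z_in = Z_0·(Z_L + jZ_0·tanβl)/(Z_0 + jZ_L·tanβl) = 126 + j170 Ω
Γ_s = (Z_in − Z_s)/(Z_in + Z_s) = (76 + j170)/(176 + j170), |Γ_s| = 0.761
VSWR = (1 + |Γ_s|)/(1 − |Γ_s|)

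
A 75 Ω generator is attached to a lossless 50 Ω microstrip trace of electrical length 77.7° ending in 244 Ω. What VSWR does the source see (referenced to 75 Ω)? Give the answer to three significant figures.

VSWR ≈ 7.14

tan(βl) = 4.59
Z_in = Z_0·(Z_L + jZ_0·tanβl)/(Z_0 + jZ_L·tanβl) = 10.7 − j10.4 Ω
Γ_s = (Z_in − Z_s)/(Z_in + Z_s) = (-64.3 − j10.4)/(85.7 − j10.4), |Γ_s| = 0.754
VSWR = (1 + |Γ_s|)/(1 − |Γ_s|)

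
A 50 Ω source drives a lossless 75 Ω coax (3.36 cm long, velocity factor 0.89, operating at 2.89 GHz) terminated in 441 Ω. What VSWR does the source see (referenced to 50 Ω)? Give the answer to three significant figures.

VSWR ≈ 6.05

λ = v/f = 0.89·c / 2.89 GHz = 0.0924 m
βl = 2π·l/λ = 2π × 0.364 = 131°
tan(βl) = -1.15
Z_in = Z_0·(Z_L + jZ_0·tanβl)/(Z_0 + jZ_L·tanβl) = 21.9 + j61.8 Ω
Γ_s = (Z_in − Z_s)/(Z_in + Z_s) = (-28.1 + j61.8)/(71.9 + j61.8), |Γ_s| = 0.716
VSWR = (1 + |Γ_s|)/(1 − |Γ_s|)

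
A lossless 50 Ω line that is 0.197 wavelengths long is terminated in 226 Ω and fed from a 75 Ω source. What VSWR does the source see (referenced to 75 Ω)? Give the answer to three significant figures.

βl = 2π × 0.197 = 70.9°
tan(βl) = 2.89
Z_in = Z_0·(Z_L + jZ_0·tanβl)/(Z_0 + jZ_L·tanβl) = 12.3 − j16.4 Ω
Γ_s = (Z_in − Z_s)/(Z_in + Z_s) = (-62.7 − j16.4)/(87.3 − j16.4), |Γ_s| = 0.729
VSWR = (1 + |Γ_s|)/(1 − |Γ_s|)

VSWR ≈ 6.39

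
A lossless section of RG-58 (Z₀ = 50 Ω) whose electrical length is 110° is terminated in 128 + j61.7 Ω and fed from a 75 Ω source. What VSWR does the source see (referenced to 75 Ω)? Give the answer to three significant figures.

VSWR ≈ 4.77

tan(βl) = -2.75
Z_in = Z_0·(Z_L + jZ_0·tanβl)/(Z_0 + jZ_L·tanβl) = 15.9 + j8.26 Ω
Γ_s = (Z_in − Z_s)/(Z_in + Z_s) = (-59.1 + j8.26)/(90.9 + j8.26), |Γ_s| = 0.653
VSWR = (1 + |Γ_s|)/(1 − |Γ_s|)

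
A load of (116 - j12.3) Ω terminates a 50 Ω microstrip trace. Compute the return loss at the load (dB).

RL ≈ 7.89 dB

Γ = (66 − j12.3)/(166 − j12.3), |Γ| = 0.403
RL = −20·log₁₀|Γ| = −20·log₁₀(0.403)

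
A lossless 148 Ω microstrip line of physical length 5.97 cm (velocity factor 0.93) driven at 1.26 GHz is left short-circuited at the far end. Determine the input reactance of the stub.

λ = v/f = 0.93·c / 1.26 GHz = 0.221 m
βl = 2π·l/λ = 2π × 0.27 = 97.1°
tan(βl) = -8.07
For a short-circuited stub, Z_in = jZ_0·tan(βl)

X_in ≈ -1190 Ω (capacitive)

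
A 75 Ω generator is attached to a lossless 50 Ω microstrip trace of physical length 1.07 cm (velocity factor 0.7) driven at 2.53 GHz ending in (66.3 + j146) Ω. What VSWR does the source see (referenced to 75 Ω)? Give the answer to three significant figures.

λ = v/f = 0.7·c / 2.53 GHz = 0.083 m
βl = 2π·l/λ = 2π × 0.129 = 46.4°
tan(βl) = 1.05
Z_in = Z_0·(Z_L + jZ_0·tanβl)/(Z_0 + jZ_L·tanβl) = 22.4 − j80.9 Ω
Γ_s = (Z_in − Z_s)/(Z_in + Z_s) = (-52.6 − j80.9)/(97.4 − j80.9), |Γ_s| = 0.762
VSWR = (1 + |Γ_s|)/(1 − |Γ_s|)

VSWR ≈ 7.39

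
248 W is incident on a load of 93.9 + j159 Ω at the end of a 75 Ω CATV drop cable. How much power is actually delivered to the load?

|Γ| = |(18.9 + j159)/(168.9 + j159)| = 0.69
|Γ|² = 0.476
P_refl = |Γ|²·P_inc = 118 W, P_del = (1 − |Γ|²)·P_inc = 130 W

P_delivered ≈ 130 W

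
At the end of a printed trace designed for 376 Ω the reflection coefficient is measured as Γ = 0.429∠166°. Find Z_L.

Z_L = Z_0·(1 + Γ)/(1 − Γ) = 376·(0.584 + j0.104)/(1.42 − j0.104)

Z_L ≈ 152 + j38.7 Ω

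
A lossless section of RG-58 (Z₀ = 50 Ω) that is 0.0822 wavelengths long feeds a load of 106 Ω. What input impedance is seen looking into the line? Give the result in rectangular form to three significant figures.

Z_in ≈ 57.2 − j40.5 Ω

βl = 2π × 0.0822 = 29.6°
tan(βl) = tan(29.6°) = 0.568
Z_in = Z_0·(Z_L + jZ_0·tanβl)/(Z_0 + jZ_L·tanβl)
     = 50·(106 + j28.4)/(50 + j60.2)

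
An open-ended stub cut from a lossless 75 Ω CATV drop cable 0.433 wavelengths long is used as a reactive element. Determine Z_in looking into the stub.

βl = 2π × 0.433 = 156°
tan(βl) = -0.448
For an open-ended stub, Z_in = −jZ_0·cot(βl) = −jZ_0/tan(βl)

Z_in ≈ +j168 Ω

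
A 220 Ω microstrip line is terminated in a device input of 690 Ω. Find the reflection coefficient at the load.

Γ = (Z_L − Z_0)/(Z_L + Z_0) = (690 − 220)/(690 + 220) = 470/910

Γ = 0.516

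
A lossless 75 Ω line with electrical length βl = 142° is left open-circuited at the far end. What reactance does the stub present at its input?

X_in ≈ 96 Ω (inductive)

tan(βl) = -0.781
For an open-circuited stub, Z_in = −jZ_0·cot(βl) = −jZ_0/tan(βl)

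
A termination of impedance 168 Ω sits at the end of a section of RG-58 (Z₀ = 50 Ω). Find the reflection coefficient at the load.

Γ = (Z_L − Z_0)/(Z_L + Z_0) = (168 − 50)/(168 + 50) = 118/218

Γ = 0.541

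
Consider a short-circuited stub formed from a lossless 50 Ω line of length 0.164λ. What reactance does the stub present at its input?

βl = 2π × 0.164 = 59°
tan(βl) = 1.67
For a short-circuited stub, Z_in = jZ_0·tan(βl)

X_in ≈ 83.3 Ω (inductive)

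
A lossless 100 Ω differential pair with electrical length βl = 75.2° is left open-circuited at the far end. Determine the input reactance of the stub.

tan(βl) = 3.78
For an open-circuited stub, Z_in = −jZ_0·cot(βl) = −jZ_0/tan(βl)

X_in ≈ -26.4 Ω (capacitive)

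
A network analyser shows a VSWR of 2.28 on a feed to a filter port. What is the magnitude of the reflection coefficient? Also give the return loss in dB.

|Γ| = (S − 1)/(S + 1) = (2.28 − 1)/(2.28 + 1) = 1.28/3.28
RL = −20·log₁₀|Γ| = −20·log₁₀(0.39)

|Γ| ≈ 0.39; return loss ≈ 8.17 dB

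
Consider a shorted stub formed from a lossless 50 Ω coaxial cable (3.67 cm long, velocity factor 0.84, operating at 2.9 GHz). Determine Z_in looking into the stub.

Z_in ≈ −j26.5 Ω

λ = v/f = 0.84·c / 2.9 GHz = 0.0869 m
βl = 2π·l/λ = 2π × 0.422 = 152°
tan(βl) = -0.531
For a shorted stub, Z_in = jZ_0·tan(βl)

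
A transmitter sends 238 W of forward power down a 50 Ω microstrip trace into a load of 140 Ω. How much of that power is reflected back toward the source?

Γ = (140 − 50)/(140 + 50) = 0.474
|Γ|² = 0.224
P_refl = |Γ|²·P_inc = 53.4 W, P_del = (1 − |Γ|²)·P_inc = 185 W

P_reflected ≈ 53.4 W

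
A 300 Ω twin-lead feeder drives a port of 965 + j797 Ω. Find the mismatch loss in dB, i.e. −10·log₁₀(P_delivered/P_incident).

mismatch loss ≈ 2.86 dB

Γ = (665 + j797)/(1265 + j797), |Γ| = 0.694
|Γ|² = 0.482, so P_del/P_inc = 1 − |Γ|² = 0.518
ML = −10·log₁₀(1 − |Γ|²)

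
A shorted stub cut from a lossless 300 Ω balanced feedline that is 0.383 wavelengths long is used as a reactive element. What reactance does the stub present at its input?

X_in ≈ -271 Ω (capacitive)

βl = 2π × 0.383 = 138°
tan(βl) = -0.904
For a shorted stub, Z_in = jZ_0·tan(βl)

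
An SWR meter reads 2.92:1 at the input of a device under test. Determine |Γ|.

|Γ| = (S − 1)/(S + 1) = (2.92 − 1)/(2.92 + 1) = 1.92/3.92

|Γ| ≈ 0.49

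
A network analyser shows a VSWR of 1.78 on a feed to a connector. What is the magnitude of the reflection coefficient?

|Γ| = (S − 1)/(S + 1) = (1.78 − 1)/(1.78 + 1) = 0.78/2.78

|Γ| ≈ 0.281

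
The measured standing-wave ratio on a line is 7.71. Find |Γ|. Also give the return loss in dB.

|Γ| ≈ 0.77; return loss ≈ 2.27 dB

|Γ| = (S − 1)/(S + 1) = (7.71 − 1)/(7.71 + 1) = 6.71/8.71
RL = −20·log₁₀|Γ| = −20·log₁₀(0.77)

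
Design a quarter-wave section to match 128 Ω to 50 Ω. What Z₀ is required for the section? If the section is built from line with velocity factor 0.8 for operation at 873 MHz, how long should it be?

Z_qwt = √(Z_0·R_L) = √(50 × 128) = √6400
λ = 0.8·c/f = 0.275 m, so l = λ/4 = 0.0687 m

Z_qwt ≈ 80 Ω; length ≈ 6.87 cm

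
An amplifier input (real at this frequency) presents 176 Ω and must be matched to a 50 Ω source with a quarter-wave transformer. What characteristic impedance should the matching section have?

Z_qwt ≈ 93.8 Ω

Z_qwt = √(Z_0·R_L) = √(50 × 176) = √8800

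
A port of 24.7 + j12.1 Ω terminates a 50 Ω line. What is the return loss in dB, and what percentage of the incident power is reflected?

RL ≈ 8.62 dB; 13.7% of incident power reflected

Γ = (-25.3 + j12.1)/(74.7 + j12.1), |Γ| = 0.371
RL = −20·log₁₀(0.371) = 8.62 dB
P_refl/P_inc = |Γ|² = 0.137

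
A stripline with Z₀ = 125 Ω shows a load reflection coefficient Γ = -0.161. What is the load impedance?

Z_L = Z_0·(1 + Γ)/(1 − Γ) = 125·(0.839)/(1.16)

Z_L ≈ 90.3 Ω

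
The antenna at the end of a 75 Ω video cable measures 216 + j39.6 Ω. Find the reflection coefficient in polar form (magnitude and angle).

Γ ≈ 0.499 ∠ 7.94°

Γ = (Z_L − Z_0)/(Z_L + Z_0) = (141 + j39.6)/(291 + j39.6)
|Γ| = 146/294 = 0.499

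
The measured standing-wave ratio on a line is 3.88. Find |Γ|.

|Γ| ≈ 0.59

|Γ| = (S − 1)/(S + 1) = (3.88 − 1)/(3.88 + 1) = 2.88/4.88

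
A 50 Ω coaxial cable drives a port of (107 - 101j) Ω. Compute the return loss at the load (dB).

Γ = (57 − j101)/(157 − j101), |Γ| = 0.621
RL = −20·log₁₀|Γ| = −20·log₁₀(0.621)

RL ≈ 4.13 dB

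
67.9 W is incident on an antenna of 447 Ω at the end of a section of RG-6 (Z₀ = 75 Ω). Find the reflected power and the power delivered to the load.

P_reflected ≈ 34.5 W; P_delivered ≈ 33.4 W

Γ = (447 − 75)/(447 + 75) = 0.713
|Γ|² = 0.508
P_refl = |Γ|²·P_inc = 34.5 W, P_del = (1 − |Γ|²)·P_inc = 33.4 W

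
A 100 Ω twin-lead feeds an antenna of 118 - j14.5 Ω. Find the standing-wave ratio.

VSWR ≈ 1.24

Γ = (Z_L − Z_0)/(Z_L + Z_0) = (18 − j14.5)/(218 − j14.5)
|Γ| = 23.1/218 = 0.106
VSWR = (1 + |Γ|)/(1 − |Γ|) = 1.11/0.894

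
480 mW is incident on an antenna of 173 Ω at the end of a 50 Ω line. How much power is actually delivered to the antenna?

P_delivered ≈ 334 mW

Γ = (173 − 50)/(173 + 50) = 0.552
|Γ|² = 0.304
P_refl = |Γ|²·P_inc = 146 mW, P_del = (1 − |Γ|²)·P_inc = 334 mW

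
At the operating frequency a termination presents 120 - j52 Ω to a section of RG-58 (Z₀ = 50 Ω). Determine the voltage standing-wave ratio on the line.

VSWR ≈ 2.93

Γ = (Z_L − Z_0)/(Z_L + Z_0) = (70 − j52)/(170 − j52)
|Γ| = 87.2/178 = 0.491
VSWR = (1 + |Γ|)/(1 − |Γ|) = 1.49/0.509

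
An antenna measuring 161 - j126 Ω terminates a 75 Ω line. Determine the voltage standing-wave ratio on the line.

Γ = (Z_L − Z_0)/(Z_L + Z_0) = (86 − j126)/(236 − j126)
|Γ| = 153/268 = 0.57
VSWR = (1 + |Γ|)/(1 − |Γ|) = 1.57/0.43

VSWR ≈ 3.65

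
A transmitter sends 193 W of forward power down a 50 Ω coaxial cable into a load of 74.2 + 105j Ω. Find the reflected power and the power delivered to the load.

P_reflected ≈ 84.7 W; P_delivered ≈ 108 W

|Γ| = |(24.2 + j105)/(124.2 + j105)| = 0.663
|Γ|² = 0.439
P_refl = |Γ|²·P_inc = 84.7 W, P_del = (1 − |Γ|²)·P_inc = 108 W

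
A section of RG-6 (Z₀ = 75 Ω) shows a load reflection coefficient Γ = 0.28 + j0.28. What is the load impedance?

Z_L ≈ 106 + j70.4 Ω

Z_L = Z_0·(1 + Γ)/(1 − Γ) = 75·(1.28 + j0.28)/(0.72 − j0.28)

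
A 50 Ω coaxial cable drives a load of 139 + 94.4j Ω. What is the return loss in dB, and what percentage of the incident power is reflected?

RL ≈ 4.24 dB; 37.7% of incident power reflected

Γ = (89 + j94.4)/(189 + j94.4), |Γ| = 0.614
RL = −20·log₁₀(0.614) = 4.24 dB
P_refl/P_inc = |Γ|² = 0.377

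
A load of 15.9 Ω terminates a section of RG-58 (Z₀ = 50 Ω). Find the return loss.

RL ≈ 5.72 dB

Γ = (15.9 − 50)/(15.9 + 50) = -0.517
RL = −20·log₁₀|Γ| = −20·log₁₀(0.517)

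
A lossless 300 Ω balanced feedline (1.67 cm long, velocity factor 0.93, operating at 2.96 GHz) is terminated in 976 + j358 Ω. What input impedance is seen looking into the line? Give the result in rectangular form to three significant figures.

Z_in ≈ 109 − j171 Ω

λ = v/f = 0.93·c / 2.96 GHz = 0.0943 m
βl = 2π·l/λ = 2π × 0.177 = 63.8°
tan(βl) = tan(63.8°) = 2.03
Z_in = Z_0·(Z_L + jZ_0·tanβl)/(Z_0 + jZ_L·tanβl)
     = 300·(976 + j967)/(-427 + j1980)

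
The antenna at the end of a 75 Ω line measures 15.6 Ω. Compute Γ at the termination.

Γ = (Z_L − Z_0)/(Z_L + Z_0) = (15.6 − 75)/(15.6 + 75) = -59.4/90.6

Γ = -0.656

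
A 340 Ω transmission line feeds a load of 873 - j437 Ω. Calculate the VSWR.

VSWR ≈ 3.3

Γ = (Z_L − Z_0)/(Z_L + Z_0) = (533 − j437)/(1213 − j437)
|Γ| = 689/1290 = 0.535
VSWR = (1 + |Γ|)/(1 − |Γ|) = 1.53/0.465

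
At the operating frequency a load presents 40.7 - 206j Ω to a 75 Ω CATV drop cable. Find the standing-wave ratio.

VSWR ≈ 16.2

Γ = (Z_L − Z_0)/(Z_L + Z_0) = (-34.3 − j206)/(115.7 − j206)
|Γ| = 209/236 = 0.884
VSWR = (1 + |Γ|)/(1 − |Γ|) = 1.88/0.116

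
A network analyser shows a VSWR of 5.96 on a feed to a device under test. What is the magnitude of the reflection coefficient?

|Γ| ≈ 0.713

|Γ| = (S − 1)/(S + 1) = (5.96 − 1)/(5.96 + 1) = 4.96/6.96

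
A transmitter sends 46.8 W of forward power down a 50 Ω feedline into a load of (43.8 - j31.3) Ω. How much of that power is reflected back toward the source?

P_reflected ≈ 4.87 W

|Γ| = |(-6.2 − j31.3)/(93.8 − j31.3)| = 0.323
|Γ|² = 0.104
P_refl = |Γ|²·P_inc = 4.87 W, P_del = (1 − |Γ|²)·P_inc = 41.9 W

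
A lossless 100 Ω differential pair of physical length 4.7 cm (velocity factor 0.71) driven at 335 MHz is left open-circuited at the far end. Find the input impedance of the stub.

Z_in ≈ −j200 Ω

λ = v/f = 0.71·c / 335 MHz = 0.636 m
βl = 2π·l/λ = 2π × 0.0739 = 26.6°
tan(βl) = 0.501
For an open-circuited stub, Z_in = −jZ_0·cot(βl) = −jZ_0/tan(βl)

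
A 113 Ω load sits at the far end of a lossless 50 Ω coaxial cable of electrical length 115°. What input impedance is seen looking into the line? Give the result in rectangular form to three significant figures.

tan(βl) = tan(115°) = -2.14
Z_in = Z_0·(Z_L + jZ_0·tanβl)/(Z_0 + jZ_L·tanβl)
     = 50·(113 − j107)/(50 − j242)

Z_in ≈ 25.8 + j18 Ω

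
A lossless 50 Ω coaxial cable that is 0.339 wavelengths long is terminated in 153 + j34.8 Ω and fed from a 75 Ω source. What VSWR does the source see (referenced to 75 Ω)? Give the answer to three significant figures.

VSWR ≈ 4.31

βl = 2π × 0.339 = 122°
tan(βl) = -1.6
Z_in = Z_0·(Z_L + jZ_0·tanβl)/(Z_0 + jZ_L·tanβl) = 19.2 + j23 Ω
Γ_s = (Z_in − Z_s)/(Z_in + Z_s) = (-55.8 + j23)/(94.2 + j23), |Γ_s| = 0.623
VSWR = (1 + |Γ_s|)/(1 − |Γ_s|)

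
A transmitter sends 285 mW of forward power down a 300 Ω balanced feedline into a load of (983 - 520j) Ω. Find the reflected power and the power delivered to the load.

P_reflected ≈ 110 mW; P_delivered ≈ 175 mW

|Γ| = |(683 − j520)/(1283 − j520)| = 0.62
|Γ|² = 0.384
P_refl = |Γ|²·P_inc = 110 mW, P_del = (1 − |Γ|²)·P_inc = 175 mW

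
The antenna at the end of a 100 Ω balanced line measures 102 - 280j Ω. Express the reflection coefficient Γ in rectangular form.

Γ ≈ 0.661 − j0.47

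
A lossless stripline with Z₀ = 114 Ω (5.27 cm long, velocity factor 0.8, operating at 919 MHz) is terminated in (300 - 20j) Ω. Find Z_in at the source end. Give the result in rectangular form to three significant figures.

Z_in ≈ 46 − j27.1 Ω

λ = v/f = 0.8·c / 919 MHz = 0.261 m
βl = 2π·l/λ = 2π × 0.202 = 72.6°
tan(βl) = tan(72.6°) = 3.2
Z_in = Z_0·(Z_L + jZ_0·tanβl)/(Z_0 + jZ_L·tanβl)
     = 114·(300 + j345)/(178 + j960)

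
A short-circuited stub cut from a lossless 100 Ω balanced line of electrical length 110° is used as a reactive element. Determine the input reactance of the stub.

tan(βl) = -2.75
For a short-circuited stub, Z_in = jZ_0·tan(βl)

X_in ≈ -275 Ω (capacitive)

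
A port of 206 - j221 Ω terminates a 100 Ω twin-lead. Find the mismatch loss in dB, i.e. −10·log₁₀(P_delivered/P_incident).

mismatch loss ≈ 2.38 dB

Γ = (106 − j221)/(306 − j221), |Γ| = 0.649
|Γ|² = 0.422, so P_del/P_inc = 1 − |Γ|² = 0.578
ML = −10·log₁₀(1 − |Γ|²)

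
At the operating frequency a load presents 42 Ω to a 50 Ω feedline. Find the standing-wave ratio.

VSWR ≈ 1.19

Γ = (42 − 50)/(42 + 50) = -0.087
VSWR = (1 + 0.087)/(1 − 0.087)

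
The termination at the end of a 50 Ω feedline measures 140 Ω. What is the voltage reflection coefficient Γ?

Γ = 0.474

Γ = (Z_L − Z_0)/(Z_L + Z_0) = (140 − 50)/(140 + 50) = 90/190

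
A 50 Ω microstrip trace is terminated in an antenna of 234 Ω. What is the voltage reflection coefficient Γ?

Γ = 0.648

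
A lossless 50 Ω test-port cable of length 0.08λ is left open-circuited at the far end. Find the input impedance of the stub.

βl = 2π × 0.08 = 28.8°
tan(βl) = 0.55
For an open-circuited stub, Z_in = −jZ_0·cot(βl) = −jZ_0/tan(βl)

Z_in ≈ −j90.9 Ω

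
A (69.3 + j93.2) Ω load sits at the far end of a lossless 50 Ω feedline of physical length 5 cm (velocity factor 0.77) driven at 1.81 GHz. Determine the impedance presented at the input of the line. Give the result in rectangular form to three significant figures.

λ = v/f = 0.77·c / 1.81 GHz = 0.128 m
βl = 2π·l/λ = 2π × 0.392 = 141°
tan(βl) = tan(141°) = -0.809
Z_in = Z_0·(Z_L + jZ_0·tanβl)/(Z_0 + jZ_L·tanβl)
     = 50·(69.3 + j52.8)/(125 − j56)

Z_in ≈ 15.2 + j27.8 Ω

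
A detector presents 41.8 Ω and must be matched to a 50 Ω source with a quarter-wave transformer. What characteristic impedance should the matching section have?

Z_qwt ≈ 45.7 Ω

Z_qwt = √(Z_0·R_L) = √(50 × 41.8) = √2090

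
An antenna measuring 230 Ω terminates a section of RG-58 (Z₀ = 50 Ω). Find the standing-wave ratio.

VSWR ≈ 4.6

Γ = (230 − 50)/(230 + 50) = 0.643
VSWR = (1 + 0.643)/(1 − 0.643)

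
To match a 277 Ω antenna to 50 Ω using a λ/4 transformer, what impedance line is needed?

Z_qwt = √(Z_0·R_L) = √(50 × 277) = √13850

Z_qwt ≈ 118 Ω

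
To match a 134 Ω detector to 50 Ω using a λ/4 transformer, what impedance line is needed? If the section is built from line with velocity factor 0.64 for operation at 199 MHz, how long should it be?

Z_qwt = √(Z_0·R_L) = √(50 × 134) = √6700
λ = 0.64·c/f = 0.965 m, so l = λ/4 = 0.241 m

Z_qwt ≈ 81.9 Ω; length ≈ 24.1 cm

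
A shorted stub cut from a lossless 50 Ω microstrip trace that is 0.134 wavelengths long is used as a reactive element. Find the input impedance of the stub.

Z_in ≈ +j56 Ω

βl = 2π × 0.134 = 48.2°
tan(βl) = 1.12
For a shorted stub, Z_in = jZ_0·tan(βl)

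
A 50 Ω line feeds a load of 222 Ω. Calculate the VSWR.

Γ = (222 − 50)/(222 + 50) = 0.632
VSWR = (1 + 0.632)/(1 − 0.632)

VSWR ≈ 4.44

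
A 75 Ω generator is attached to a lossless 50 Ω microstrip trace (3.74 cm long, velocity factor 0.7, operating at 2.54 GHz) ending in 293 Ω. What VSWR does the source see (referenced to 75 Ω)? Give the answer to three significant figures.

λ = v/f = 0.7·c / 2.54 GHz = 0.0827 m
βl = 2π·l/λ = 2π × 0.452 = 163°
tan(βl) = -0.309
Z_in = Z_0·(Z_L + jZ_0·tanβl)/(Z_0 + jZ_L·tanβl) = 75.2 + j120 Ω
Γ_s = (Z_in − Z_s)/(Z_in + Z_s) = (0.151 + j120)/(150 + j120), |Γ_s| = 0.626
VSWR = (1 + |Γ_s|)/(1 − |Γ_s|)

VSWR ≈ 4.34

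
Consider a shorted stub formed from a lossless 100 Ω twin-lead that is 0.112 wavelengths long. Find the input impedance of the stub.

Z_in ≈ +j84.9 Ω

βl = 2π × 0.112 = 40.3°
tan(βl) = 0.849
For a shorted stub, Z_in = jZ_0·tan(βl)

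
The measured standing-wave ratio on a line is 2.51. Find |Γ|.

|Γ| ≈ 0.43

|Γ| = (S − 1)/(S + 1) = (2.51 − 1)/(2.51 + 1) = 1.51/3.51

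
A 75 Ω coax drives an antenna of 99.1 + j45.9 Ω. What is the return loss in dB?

RL ≈ 10.8 dB

Γ = (24.1 + j45.9)/(174.1 + j45.9), |Γ| = 0.288
RL = −20·log₁₀|Γ| = −20·log₁₀(0.288)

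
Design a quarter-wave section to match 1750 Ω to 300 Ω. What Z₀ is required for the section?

Z_qwt ≈ 725 Ω

Z_qwt = √(Z_0·R_L) = √(300 × 1750) = √525000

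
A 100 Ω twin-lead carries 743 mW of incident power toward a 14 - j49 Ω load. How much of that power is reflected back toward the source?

|Γ| = |(-86 − j49)/(114 − j49)| = 0.798
|Γ|² = 0.636
P_refl = |Γ|²·P_inc = 473 mW, P_del = (1 − |Γ|²)·P_inc = 270 mW

P_reflected ≈ 473 mW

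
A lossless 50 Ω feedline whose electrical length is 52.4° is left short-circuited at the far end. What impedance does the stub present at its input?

Z_in ≈ +j64.9 Ω

tan(βl) = 1.3
For a short-circuited stub, Z_in = jZ_0·tan(βl)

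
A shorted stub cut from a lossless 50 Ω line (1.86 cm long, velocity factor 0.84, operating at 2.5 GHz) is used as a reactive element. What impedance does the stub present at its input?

λ = v/f = 0.84·c / 2.5 GHz = 0.101 m
βl = 2π·l/λ = 2π × 0.185 = 66.4°
tan(βl) = 2.29
For a shorted stub, Z_in = jZ_0·tan(βl)

Z_in ≈ +j115 Ω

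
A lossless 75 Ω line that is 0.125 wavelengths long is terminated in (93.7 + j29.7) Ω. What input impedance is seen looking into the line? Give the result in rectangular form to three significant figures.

βl = 2π × 0.125 = 45°
tan(βl) = tan(45°) = 1
Z_in = Z_0·(Z_L + jZ_0·tanβl)/(Z_0 + jZ_L·tanβl)
     = 75·(93.7 + j105)/(45.3 + j93.7)

Z_in ≈ 97.3 − j28 Ω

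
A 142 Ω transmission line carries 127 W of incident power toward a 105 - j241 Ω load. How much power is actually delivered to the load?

|Γ| = |(-37 − j241)/(247 − j241)| = 0.707
|Γ|² = 0.499
P_refl = |Γ|²·P_inc = 63.4 W, P_del = (1 − |Γ|²)·P_inc = 63.6 W

P_delivered ≈ 63.6 W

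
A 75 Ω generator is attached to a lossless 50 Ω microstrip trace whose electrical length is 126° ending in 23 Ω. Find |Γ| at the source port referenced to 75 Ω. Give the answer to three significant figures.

|Γ| ≈ 0.37

tan(βl) = -1.38
Z_in = Z_0·(Z_L + jZ_0·tanβl)/(Z_0 + jZ_L·tanβl) = 47.5 − j38.7 Ω
Γ_s = (Z_in − Z_s)/(Z_in + Z_s) = (-27.5 − j38.7)/(123 − j38.7), |Γ_s| = 0.37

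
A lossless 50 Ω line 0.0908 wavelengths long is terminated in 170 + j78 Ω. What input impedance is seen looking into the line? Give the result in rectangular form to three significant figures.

βl = 2π × 0.0908 = 32.7°
tan(βl) = tan(32.7°) = 0.642
Z_in = Z_0·(Z_L + jZ_0·tanβl)/(Z_0 + jZ_L·tanβl)
     = 50·(170 + j110)/(-0.052 + j109)

Z_in ≈ 50.4 − j77.9 Ω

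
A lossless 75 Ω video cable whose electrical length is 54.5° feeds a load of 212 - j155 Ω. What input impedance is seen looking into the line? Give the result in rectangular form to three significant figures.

Z_in ≈ 20.3 − j33.5 Ω

tan(βl) = tan(54.5°) = 1.4
Z_in = Z_0·(Z_L + jZ_0·tanβl)/(Z_0 + jZ_L·tanβl)
     = 75·(212 − j49.9)/(292 + j297)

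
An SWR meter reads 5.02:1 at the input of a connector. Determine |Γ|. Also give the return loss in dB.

|Γ| = (S − 1)/(S + 1) = (5.02 − 1)/(5.02 + 1) = 4.02/6.02
RL = −20·log₁₀|Γ| = −20·log₁₀(0.668)

|Γ| ≈ 0.668; return loss ≈ 3.51 dB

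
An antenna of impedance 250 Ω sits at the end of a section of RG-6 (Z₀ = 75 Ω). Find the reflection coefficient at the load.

Γ = 0.538

Γ = (Z_L − Z_0)/(Z_L + Z_0) = (250 − 75)/(250 + 75) = 175/325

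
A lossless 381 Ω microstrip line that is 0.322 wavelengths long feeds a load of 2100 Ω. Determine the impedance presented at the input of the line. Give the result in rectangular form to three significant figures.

Z_in ≈ 84.8 + j178 Ω

βl = 2π × 0.322 = 116°
tan(βl) = tan(116°) = -2.06
Z_in = Z_0·(Z_L + jZ_0·tanβl)/(Z_0 + jZ_L·tanβl)
     = 381·(2100 − j784)/(381 − j4320)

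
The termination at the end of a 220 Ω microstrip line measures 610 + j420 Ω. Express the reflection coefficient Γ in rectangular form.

Γ = (Z_L − Z_0)/(Z_L + Z_0) = (390 + j420)/(830 + j420)

Γ ≈ 0.578 + j0.214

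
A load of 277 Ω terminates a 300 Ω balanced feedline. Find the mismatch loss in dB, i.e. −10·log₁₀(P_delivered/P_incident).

mismatch loss ≈ 0.00691 dB

Γ = (277 − 300)/(277 + 300) = -0.0399
|Γ|² = 0.00159, so P_del/P_inc = 1 − |Γ|² = 0.998
ML = −10·log₁₀(1 − |Γ|²)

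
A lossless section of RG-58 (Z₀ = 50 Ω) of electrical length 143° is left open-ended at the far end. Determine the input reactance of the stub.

X_in ≈ 66.4 Ω (inductive)

tan(βl) = -0.754
For an open-ended stub, Z_in = −jZ_0·cot(βl) = −jZ_0/tan(βl)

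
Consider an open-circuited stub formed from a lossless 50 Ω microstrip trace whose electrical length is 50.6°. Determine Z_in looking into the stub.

tan(βl) = 1.22
For an open-circuited stub, Z_in = −jZ_0·cot(βl) = −jZ_0/tan(βl)

Z_in ≈ −j41.1 Ω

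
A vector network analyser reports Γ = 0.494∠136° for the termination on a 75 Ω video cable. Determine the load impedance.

Z_L ≈ 29 + j26.3 Ω

Z_L = Z_0·(1 + Γ)/(1 − Γ) = 75·(0.645 + j0.343)/(1.36 − j0.343)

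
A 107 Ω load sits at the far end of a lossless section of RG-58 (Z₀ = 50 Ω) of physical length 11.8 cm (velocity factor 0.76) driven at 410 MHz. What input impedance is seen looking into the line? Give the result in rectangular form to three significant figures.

λ = v/f = 0.76·c / 410 MHz = 0.556 m
βl = 2π·l/λ = 2π × 0.212 = 76.4°
tan(βl) = tan(76.4°) = 4.13
Z_in = Z_0·(Z_L + jZ_0·tanβl)/(Z_0 + jZ_L·tanβl)
     = 50·(107 + j207)/(50 + j442)

Z_in ≈ 24.4 − j9.34 Ω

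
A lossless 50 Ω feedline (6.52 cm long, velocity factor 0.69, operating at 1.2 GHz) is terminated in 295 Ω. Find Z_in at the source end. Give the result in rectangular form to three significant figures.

λ = v/f = 0.69·c / 1.2 GHz = 0.172 m
βl = 2π·l/λ = 2π × 0.378 = 136°
tan(βl) = tan(136°) = -0.963
Z_in = Z_0·(Z_L + jZ_0·tanβl)/(Z_0 + jZ_L·tanβl)
     = 50·(295 − j48.2)/(50 − j284)

Z_in ≈ 17.1 + j48.9 Ω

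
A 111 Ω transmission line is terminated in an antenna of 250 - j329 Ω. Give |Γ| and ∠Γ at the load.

Γ ≈ 0.731 ∠ -24.8°

Γ = (Z_L − Z_0)/(Z_L + Z_0) = (139 − j329)/(361 − j329)
|Γ| = 357/488 = 0.731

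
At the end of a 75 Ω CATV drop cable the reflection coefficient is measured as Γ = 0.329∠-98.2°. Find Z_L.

Z_L = Z_0·(1 + Γ)/(1 − Γ) = 75·(0.953 − j0.326)/(1.05 + j0.326)

Z_L ≈ 55.6 − j40.6 Ω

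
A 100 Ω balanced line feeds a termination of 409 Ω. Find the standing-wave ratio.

VSWR ≈ 4.09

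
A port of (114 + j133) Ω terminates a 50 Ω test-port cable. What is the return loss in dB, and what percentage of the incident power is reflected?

Γ = (64 + j133)/(164 + j133), |Γ| = 0.699
RL = −20·log₁₀(0.699) = 3.11 dB
P_refl/P_inc = |Γ|² = 0.489

RL ≈ 3.11 dB; 48.9% of incident power reflected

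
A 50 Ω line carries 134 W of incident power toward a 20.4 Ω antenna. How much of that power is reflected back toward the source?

P_reflected ≈ 23.7 W

Γ = (20.4 − 50)/(20.4 + 50) = -0.42
|Γ|² = 0.177
P_refl = |Γ|²·P_inc = 23.7 W, P_del = (1 − |Γ|²)·P_inc = 110 W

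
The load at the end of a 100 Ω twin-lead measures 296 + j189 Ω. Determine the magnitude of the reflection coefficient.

|Γ| ≈ 0.621

Γ = (Z_L − Z_0)/(Z_L + Z_0) = (196 + j189)/(396 + j189)
|Γ| = 272/439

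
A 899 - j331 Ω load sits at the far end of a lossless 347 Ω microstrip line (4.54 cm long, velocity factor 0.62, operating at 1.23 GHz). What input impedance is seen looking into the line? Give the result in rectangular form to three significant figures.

λ = v/f = 0.62·c / 1.23 GHz = 0.151 m
βl = 2π·l/λ = 2π × 0.3 = 108°
tan(βl) = tan(108°) = -3.06
Z_in = Z_0·(Z_L + jZ_0·tanβl)/(Z_0 + jZ_L·tanβl)
     = 347·(899 − j1390)/(-667 − j2750)

Z_in ≈ 140 + j147 Ω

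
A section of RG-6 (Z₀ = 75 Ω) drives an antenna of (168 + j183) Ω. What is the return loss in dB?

Γ = (93 + j183)/(243 + j183), |Γ| = 0.675
RL = −20·log₁₀|Γ| = −20·log₁₀(0.675)

RL ≈ 3.42 dB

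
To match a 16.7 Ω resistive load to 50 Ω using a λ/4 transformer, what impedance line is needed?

Z_qwt = √(Z_0·R_L) = √(50 × 16.7) = √835

Z_qwt ≈ 28.9 Ω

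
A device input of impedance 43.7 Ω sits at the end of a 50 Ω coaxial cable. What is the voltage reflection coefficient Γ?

Γ = -0.0672

Γ = (Z_L − Z_0)/(Z_L + Z_0) = (43.7 − 50)/(43.7 + 50) = -6.3/93.7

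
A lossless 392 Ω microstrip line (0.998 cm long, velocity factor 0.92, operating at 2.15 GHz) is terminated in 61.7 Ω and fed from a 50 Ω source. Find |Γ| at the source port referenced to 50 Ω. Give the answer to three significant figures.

λ = v/f = 0.92·c / 2.15 GHz = 0.128 m
βl = 2π·l/λ = 2π × 0.0777 = 28°
tan(βl) = 0.531
Z_in = Z_0·(Z_L + jZ_0·tanβl)/(Z_0 + jZ_L·tanβl) = 78.6 + j202 Ω
Γ_s = (Z_in − Z_s)/(Z_in + Z_s) = (28.6 + j202)/(129 + j202), |Γ_s| = 0.852

|Γ| ≈ 0.852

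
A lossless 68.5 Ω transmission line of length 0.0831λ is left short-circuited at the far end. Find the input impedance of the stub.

βl = 2π × 0.0831 = 29.9°
tan(βl) = 0.575
For a short-circuited stub, Z_in = jZ_0·tan(βl)

Z_in ≈ +j39.4 Ω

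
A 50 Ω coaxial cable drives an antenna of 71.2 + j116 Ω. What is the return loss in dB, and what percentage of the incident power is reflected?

RL ≈ 3.06 dB; 49.4% of incident power reflected

Γ = (21.2 + j116)/(121.2 + j116), |Γ| = 0.703
RL = −20·log₁₀(0.703) = 3.06 dB
P_refl/P_inc = |Γ|² = 0.494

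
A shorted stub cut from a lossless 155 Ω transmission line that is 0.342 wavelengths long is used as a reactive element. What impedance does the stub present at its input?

βl = 2π × 0.342 = 123°
tan(βl) = -1.53
For a shorted stub, Z_in = jZ_0·tan(βl)

Z_in ≈ −j238 Ω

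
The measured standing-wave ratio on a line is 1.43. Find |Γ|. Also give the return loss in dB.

|Γ| = (S − 1)/(S + 1) = (1.43 − 1)/(1.43 + 1) = 0.43/2.43
RL = −20·log₁₀|Γ| = −20·log₁₀(0.177)

|Γ| ≈ 0.177; return loss ≈ 15 dB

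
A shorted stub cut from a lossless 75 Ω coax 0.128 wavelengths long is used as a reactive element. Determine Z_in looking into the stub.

Z_in ≈ +j77.9 Ω

βl = 2π × 0.128 = 46.1°
tan(βl) = 1.04
For a shorted stub, Z_in = jZ_0·tan(βl)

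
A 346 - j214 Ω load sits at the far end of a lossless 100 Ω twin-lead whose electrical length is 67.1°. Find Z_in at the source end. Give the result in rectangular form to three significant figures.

Z_in ≈ 22 − j26 Ω

tan(βl) = tan(67.1°) = 2.37
Z_in = Z_0·(Z_L + jZ_0·tanβl)/(Z_0 + jZ_L·tanβl)
     = 100·(346 + j22.7)/(607 + j819)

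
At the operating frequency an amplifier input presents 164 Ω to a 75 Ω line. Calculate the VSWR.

VSWR ≈ 2.19

Γ = (164 − 75)/(164 + 75) = 0.372
VSWR = (1 + 0.372)/(1 − 0.372)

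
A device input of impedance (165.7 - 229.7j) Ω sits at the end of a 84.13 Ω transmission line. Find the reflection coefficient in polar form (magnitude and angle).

Γ ≈ 0.718 ∠ -27.9°

Γ = (Z_L − Z_0)/(Z_L + Z_0) = (81.57 − j229.7)/(249.8 − j229.7)
|Γ| = 244/339 = 0.718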